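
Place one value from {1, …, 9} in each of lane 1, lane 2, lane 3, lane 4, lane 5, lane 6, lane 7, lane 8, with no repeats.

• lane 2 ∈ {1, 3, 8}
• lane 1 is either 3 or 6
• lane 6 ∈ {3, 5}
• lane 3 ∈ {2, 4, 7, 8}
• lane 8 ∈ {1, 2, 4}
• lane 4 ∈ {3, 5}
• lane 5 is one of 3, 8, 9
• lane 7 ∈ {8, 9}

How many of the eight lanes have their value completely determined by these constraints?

lane 4 and lane 6 share exactly the 2 values {3, 5}; by pigeonhole those values go to them, so strike 3, 5 from lane 1, lane 2, lane 5.
lane 1 must be 6 (only option left).
The 2 variables lane 5 and lane 7 are confined to {8, 9}, which locks those values in; drop them from lane 2, lane 3.
lane 2 has just one choice, so lane 2 = 1. Eliminate 1 elsewhere: lane 8.
Determined: lane 1=6, lane 2=1. The other lanes each still have more than one consistent value. That makes 2.

2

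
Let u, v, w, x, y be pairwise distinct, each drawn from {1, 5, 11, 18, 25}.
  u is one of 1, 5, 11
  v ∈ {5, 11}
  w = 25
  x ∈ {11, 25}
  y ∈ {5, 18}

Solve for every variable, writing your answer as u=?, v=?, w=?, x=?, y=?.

w must be 25 (only option left). Strike 25 from x.
x must be 11 (only option left). Eliminate 11 elsewhere: u, v.
v has just one choice, so v = 5. Remove 5 from u, y.
y must be 18 (only option left).
u has just one choice, so u = 1.

u=1, v=5, w=25, x=11, y=18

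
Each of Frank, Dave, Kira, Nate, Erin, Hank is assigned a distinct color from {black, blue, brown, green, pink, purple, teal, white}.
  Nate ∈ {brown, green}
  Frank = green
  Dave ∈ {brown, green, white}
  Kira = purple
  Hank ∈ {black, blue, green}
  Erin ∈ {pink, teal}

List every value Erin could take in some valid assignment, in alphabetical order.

pink, teal

Frank must be green (only option left). Eliminate green elsewhere: Dave, Nate, Hank.
Kira has just one choice, so Kira = purple.
That leaves Nate = brown. Remove brown from Dave.
That leaves Dave = white.
No further eliminations apply; Erin can still be any of pink, teal.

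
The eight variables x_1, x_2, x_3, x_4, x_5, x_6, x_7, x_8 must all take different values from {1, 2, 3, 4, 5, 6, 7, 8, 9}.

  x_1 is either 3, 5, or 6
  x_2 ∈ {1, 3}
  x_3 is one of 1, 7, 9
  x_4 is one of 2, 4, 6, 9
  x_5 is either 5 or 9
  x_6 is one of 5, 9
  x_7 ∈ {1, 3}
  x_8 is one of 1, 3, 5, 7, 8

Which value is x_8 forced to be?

8

x_2 and x_7 share exactly the 2 values {1, 3}; by pigeonhole those values go to them, so strike 1, 3 from x_1, x_3, x_8.
The 2 variables x_5 and x_6 are confined to {5, 9}, which locks those values in; drop them from x_1, x_3, x_4, x_8.
x_1's domain is down to {6}, so x_1 = 6. Remove 6 from x_4.
x_3's domain is down to {7}, so x_3 = 7. Strike 7 from x_8.
So x_8 = 8.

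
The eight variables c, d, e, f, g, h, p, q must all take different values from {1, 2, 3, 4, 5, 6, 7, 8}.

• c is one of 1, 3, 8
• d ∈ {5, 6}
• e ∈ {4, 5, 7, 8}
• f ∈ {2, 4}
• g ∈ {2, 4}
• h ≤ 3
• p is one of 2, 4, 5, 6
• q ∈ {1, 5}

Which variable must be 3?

h

The 8 variables together cover exactly {1, 2, 3, 4, 5, 6, 7, 8} — 8 values for 8 variables — and 7 appears only in e's list, so e = 7.
The 7 still-open variables draw from only 7 values {1, 2, 3, 4, 5, 6, 8}, so each is used; only c can be 8, hence c = 8.
The 6 still-open variables together cover exactly {1, 2, 3, 4, 5, 6} — 6 values for 6 variables — and 3 appears only in h's list, so h = 3.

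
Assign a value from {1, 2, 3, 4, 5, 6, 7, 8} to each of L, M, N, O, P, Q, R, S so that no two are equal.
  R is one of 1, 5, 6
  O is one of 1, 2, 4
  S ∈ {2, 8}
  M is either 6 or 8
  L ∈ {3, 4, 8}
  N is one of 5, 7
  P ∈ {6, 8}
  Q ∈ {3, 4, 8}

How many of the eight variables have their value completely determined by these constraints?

4

The 8 variables together cover exactly {1, 2, 3, 4, 5, 6, 7, 8} — 8 values for 8 variables — and 7 appears only in N's list, so N = 7.
The 7 still-open variables together cover exactly {1, 2, 3, 4, 5, 6, 8} — 7 values for 7 variables — and 5 appears only in R's list, so R = 5.
The 6 still-open variables together cover exactly {1, 2, 3, 4, 6, 8} — 6 values for 6 variables — and 1 appears only in O's list, so O = 1.
Among the 5 still-open variables, 2 fits only S (and all 5 values in {2, 3, 4, 6, 8} must be used), so S = 2.
M and P share exactly the 2 values {6, 8}; by pigeonhole those values go to them, so strike 6, 8 from L, Q.
Determined: N=7, O=1, R=5, S=2. The other variables each still have more than one consistent value. That makes 4.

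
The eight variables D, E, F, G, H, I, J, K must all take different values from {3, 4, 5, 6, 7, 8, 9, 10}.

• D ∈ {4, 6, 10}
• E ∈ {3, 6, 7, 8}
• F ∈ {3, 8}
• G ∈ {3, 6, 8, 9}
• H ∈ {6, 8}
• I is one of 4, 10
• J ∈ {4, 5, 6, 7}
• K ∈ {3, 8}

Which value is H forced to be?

The 8 variables together cover exactly {3, 4, 5, 6, 7, 8, 9, 10} — 8 values for 8 variables — and 5 appears only in J's list, so J = 5.
Among the 7 still-open variables, 7 fits only E (and all 7 values in {3, 4, 6, 7, 8, 9, 10} must be used), so E = 7.
The 6 still-open variables together cover exactly {3, 4, 6, 8, 9, 10} — 6 values for 6 variables — and 9 appears only in G's list, so G = 9.
The 2 variables F and K are confined to {3, 8}, which locks those values in; drop them from H.
So H = 6.

6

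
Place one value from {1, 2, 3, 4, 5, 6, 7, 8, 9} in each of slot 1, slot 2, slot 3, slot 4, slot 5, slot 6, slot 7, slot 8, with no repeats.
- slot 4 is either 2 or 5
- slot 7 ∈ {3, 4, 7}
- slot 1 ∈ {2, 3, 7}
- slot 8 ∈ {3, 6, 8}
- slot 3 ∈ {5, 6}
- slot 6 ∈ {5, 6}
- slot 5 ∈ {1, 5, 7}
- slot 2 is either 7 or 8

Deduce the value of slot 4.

2

The 8 variables draw from only 8 values {1, 2, 3, 4, 5, 6, 7, 8}, so each is used; only slot 5 can be 1, hence slot 5 = 1.
The 7 still-open variables together cover exactly {2, 3, 4, 5, 6, 7, 8} — 7 values for 7 variables — and 4 appears only in slot 7's list, so slot 7 = 4.
The 2 variables slot 3 and slot 6 are confined to {5, 6}, which locks those values in; drop them from slot 4, slot 8.
So slot 4 = 2.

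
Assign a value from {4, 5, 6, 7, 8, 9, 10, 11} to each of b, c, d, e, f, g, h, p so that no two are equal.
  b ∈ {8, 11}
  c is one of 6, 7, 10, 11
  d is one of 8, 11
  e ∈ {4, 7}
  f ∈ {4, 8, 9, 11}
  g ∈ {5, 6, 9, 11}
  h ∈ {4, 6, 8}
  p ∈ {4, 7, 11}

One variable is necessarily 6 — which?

The 8 variables together cover exactly {4, 5, 6, 7, 8, 9, 10, 11} — 8 values for 8 variables — and 5 appears only in g's list, so g = 5.
The 7 still-open variables draw from only 7 values {4, 6, 7, 8, 9, 10, 11}, so each is used; only f can be 9, hence f = 9.
The 6 still-open variables draw from only 6 values {4, 6, 7, 8, 10, 11}, so each is used; only c can be 10, hence c = 10.
Among the 5 still-open variables, 6 fits only h (and all 5 values in {4, 6, 7, 8, 11} must be used), so h = 6.

h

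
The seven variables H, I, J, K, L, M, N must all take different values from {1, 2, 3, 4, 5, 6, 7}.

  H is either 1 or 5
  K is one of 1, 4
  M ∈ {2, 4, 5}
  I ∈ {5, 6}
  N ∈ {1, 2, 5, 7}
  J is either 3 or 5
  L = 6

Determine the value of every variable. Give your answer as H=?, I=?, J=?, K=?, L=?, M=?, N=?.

L must be 6 (only option left). Eliminate 6 elsewhere: I.
I must be 5 (only option left). So H, J, M, N can't be 5.
J must be 3 (only option left).
H has just one choice, so H = 1. Eliminate 1 elsewhere: K, N.
K's domain is down to {4}, so K = 4. Eliminate 4 elsewhere: M.
M has just one choice, so M = 2. Remove 2 from N.
N must be 7 (only option left).

H=1, I=5, J=3, K=4, L=6, M=2, N=7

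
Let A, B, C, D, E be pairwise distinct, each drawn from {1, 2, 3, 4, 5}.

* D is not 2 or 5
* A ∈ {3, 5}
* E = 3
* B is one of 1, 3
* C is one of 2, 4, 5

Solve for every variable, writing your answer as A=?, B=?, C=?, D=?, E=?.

A=5, B=1, C=2, D=4, E=3

E has just one choice, so E = 3. So A, B, D can't be 3.
A has just one choice, so A = 5. Eliminate 5 elsewhere: C.
B must be 1 (only option left). Strike 1 from D.
D's domain is down to {4}, so D = 4. Strike 4 from C.
C has just one choice, so C = 2.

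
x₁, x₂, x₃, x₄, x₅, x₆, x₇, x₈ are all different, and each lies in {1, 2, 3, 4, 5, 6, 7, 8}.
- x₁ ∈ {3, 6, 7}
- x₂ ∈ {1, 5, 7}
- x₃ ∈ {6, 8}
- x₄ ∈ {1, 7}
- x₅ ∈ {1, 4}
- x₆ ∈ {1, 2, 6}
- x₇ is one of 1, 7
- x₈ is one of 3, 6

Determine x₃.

8

The 8 variables draw from only 8 values {1, 2, 3, 4, 5, 6, 7, 8}, so each is used; only x₆ can be 2, hence x₆ = 2.
Among the 7 still-open variables, 4 fits only x₅ (and all 7 values in {1, 3, 4, 5, 6, 7, 8} must be used), so x₅ = 4.
Among the 6 still-open variables, 5 fits only x₂ (and all 6 values in {1, 3, 5, 6, 7, 8} must be used), so x₂ = 5.
Among the 5 still-open variables, 8 fits only x₃ (and all 5 values in {1, 3, 6, 7, 8} must be used), so x₃ = 8.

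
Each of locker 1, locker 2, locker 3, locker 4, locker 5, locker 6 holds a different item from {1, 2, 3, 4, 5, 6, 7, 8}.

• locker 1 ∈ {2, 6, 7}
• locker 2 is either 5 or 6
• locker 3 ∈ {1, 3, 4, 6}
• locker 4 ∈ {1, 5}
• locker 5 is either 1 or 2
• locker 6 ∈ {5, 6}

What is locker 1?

locker 2 and locker 6 between them cover only {5, 6} — a naked pair. Remove those values from locker 1, locker 3, locker 4.
locker 4 has just one choice, so locker 4 = 1. Eliminate 1 elsewhere: locker 3, locker 5.
That leaves locker 5 = 2. Strike 2 from locker 1.
So locker 1 = 7.

7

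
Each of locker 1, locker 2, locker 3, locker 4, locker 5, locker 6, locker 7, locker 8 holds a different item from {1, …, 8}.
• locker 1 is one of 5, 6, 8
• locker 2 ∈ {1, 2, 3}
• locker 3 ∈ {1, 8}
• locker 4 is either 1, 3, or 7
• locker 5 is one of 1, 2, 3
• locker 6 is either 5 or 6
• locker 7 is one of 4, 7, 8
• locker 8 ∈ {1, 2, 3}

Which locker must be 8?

locker 3

The 8 variables draw from only 8 values {1, 2, 3, 4, 5, 6, 7, 8}, so each is used; only locker 7 can be 4, hence locker 7 = 4.
The 7 still-open variables draw from only 7 values {1, 2, 3, 5, 6, 7, 8}, so each is used; only locker 4 can be 7, hence locker 4 = 7.
locker 2, locker 5, locker 8 share exactly the 3 values {1, 2, 3}; by pigeonhole those values go to them, so strike 1, 2, 3 from locker 3.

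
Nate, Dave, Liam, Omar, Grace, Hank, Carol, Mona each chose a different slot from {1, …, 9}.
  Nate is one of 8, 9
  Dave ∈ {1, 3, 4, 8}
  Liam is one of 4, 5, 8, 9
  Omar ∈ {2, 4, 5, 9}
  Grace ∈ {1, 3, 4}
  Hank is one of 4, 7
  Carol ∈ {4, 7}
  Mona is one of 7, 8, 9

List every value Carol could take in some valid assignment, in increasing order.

The 8 variables together cover exactly {1, 2, 3, 4, 5, 7, 8, 9} — 8 values for 8 variables — and 2 appears only in Omar's list, so Omar = 2.
The 7 still-open variables together cover exactly {1, 3, 4, 5, 7, 8, 9} — 7 values for 7 variables — and 5 appears only in Liam's list, so Liam = 5.
Hank and Carol between them cover only {4, 7} — a naked pair. Remove those values from Dave, Grace, Mona.
Nate and Mona share exactly the 2 values {8, 9}; by pigeonhole those values go to them, so strike 8, 9 from Dave.
No further eliminations apply; Carol can still be any of 4, 7.

4, 7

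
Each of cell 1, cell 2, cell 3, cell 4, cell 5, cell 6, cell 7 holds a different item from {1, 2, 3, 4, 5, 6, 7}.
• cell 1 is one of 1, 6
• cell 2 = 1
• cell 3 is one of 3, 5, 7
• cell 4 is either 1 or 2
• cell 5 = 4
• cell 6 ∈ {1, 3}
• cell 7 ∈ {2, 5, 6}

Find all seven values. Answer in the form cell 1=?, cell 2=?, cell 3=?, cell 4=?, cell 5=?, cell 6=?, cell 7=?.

cell 1=6, cell 2=1, cell 3=7, cell 4=2, cell 5=4, cell 6=3, cell 7=5

cell 2 must be 1 (only option left). Remove 1 from cell 1, cell 4, cell 6.
That leaves cell 4 = 2. Strike 2 from cell 7.
cell 5 must be 4 (only option left).
cell 6's domain is down to {3}, so cell 6 = 3. Strike 3 from cell 3.
That leaves cell 1 = 6. Strike 6 from cell 7.
That leaves cell 7 = 5. So cell 3 can't be 5.
cell 3 has just one choice, so cell 3 = 7.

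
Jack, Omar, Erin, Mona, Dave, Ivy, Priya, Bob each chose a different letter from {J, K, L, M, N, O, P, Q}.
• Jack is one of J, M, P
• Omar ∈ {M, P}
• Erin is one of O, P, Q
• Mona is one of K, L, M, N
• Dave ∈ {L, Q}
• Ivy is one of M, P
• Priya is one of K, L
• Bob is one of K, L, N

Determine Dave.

Q

Among the 8 variables, J fits only Jack (and all 8 values in {J, K, L, M, N, O, P, Q} must be used), so Jack = J.
Among the 7 still-open variables, O fits only Erin (and all 7 values in {K, L, M, N, O, P, Q} must be used), so Erin = O.
The 6 still-open variables together cover exactly {K, L, M, N, P, Q} — 6 values for 6 variables — and Q appears only in Dave's list, so Dave = Q.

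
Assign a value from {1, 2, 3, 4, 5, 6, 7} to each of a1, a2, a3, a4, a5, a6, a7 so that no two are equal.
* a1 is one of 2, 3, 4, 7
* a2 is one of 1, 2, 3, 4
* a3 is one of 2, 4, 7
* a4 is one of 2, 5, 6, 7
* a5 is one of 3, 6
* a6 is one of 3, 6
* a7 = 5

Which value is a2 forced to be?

1

a7's domain is down to {5}, so a7 = 5. Eliminate 5 elsewhere: a4.
The 6 still-open variables draw from only 6 values {1, 2, 3, 4, 6, 7}, so each is used; only a2 can be 1, hence a2 = 1.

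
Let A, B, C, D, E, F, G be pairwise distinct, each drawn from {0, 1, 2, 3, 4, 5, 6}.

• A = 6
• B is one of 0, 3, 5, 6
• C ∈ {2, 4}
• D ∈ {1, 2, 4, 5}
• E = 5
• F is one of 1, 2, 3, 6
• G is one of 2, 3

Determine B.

0

A's domain is down to {6}, so A = 6. Eliminate 6 elsewhere: B, F.
E must be 5 (only option left). Eliminate 5 elsewhere: B, D.
The 5 still-open variables together cover exactly {0, 1, 2, 3, 4} — 5 values for 5 variables — and 0 appears only in B's list, so B = 0.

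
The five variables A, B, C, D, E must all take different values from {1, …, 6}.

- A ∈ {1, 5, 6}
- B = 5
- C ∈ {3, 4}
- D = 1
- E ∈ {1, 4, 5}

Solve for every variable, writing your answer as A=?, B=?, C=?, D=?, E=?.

B must be 5 (only option left). Remove 5 from A, E.
D has just one choice, so D = 1. Eliminate 1 elsewhere: A, E.
E must be 4 (only option left). So C can't be 4.
A's domain is down to {6}, so A = 6.
C's domain is down to {3}, so C = 3.

A=6, B=5, C=3, D=1, E=4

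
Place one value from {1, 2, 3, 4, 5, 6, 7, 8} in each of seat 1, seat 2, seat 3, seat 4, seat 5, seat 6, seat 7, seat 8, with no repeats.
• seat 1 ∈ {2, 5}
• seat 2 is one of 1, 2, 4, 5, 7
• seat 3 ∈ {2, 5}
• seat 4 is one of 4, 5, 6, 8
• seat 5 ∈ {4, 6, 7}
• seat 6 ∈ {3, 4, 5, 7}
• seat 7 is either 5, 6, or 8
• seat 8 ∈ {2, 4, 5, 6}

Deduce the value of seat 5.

7

The 8 variables draw from only 8 values {1, 2, 3, 4, 5, 6, 7, 8}, so each is used; only seat 2 can be 1, hence seat 2 = 1.
The 7 still-open variables together cover exactly {2, 3, 4, 5, 6, 7, 8} — 7 values for 7 variables — and 3 appears only in seat 6's list, so seat 6 = 3.
The 6 still-open variables together cover exactly {2, 4, 5, 6, 7, 8} — 6 values for 6 variables — and 7 appears only in seat 5's list, so seat 5 = 7.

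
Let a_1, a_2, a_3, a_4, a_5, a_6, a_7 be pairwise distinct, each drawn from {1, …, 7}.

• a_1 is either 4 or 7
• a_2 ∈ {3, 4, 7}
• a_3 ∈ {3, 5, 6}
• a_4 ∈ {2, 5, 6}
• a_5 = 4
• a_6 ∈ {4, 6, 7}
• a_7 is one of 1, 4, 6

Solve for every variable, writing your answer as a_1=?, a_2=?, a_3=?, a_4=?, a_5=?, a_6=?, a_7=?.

a_1=7, a_2=3, a_3=5, a_4=2, a_5=4, a_6=6, a_7=1

a_5's domain is down to {4}, so a_5 = 4. Strike 4 from a_1, a_2, a_6, a_7.
a_1 must be 7 (only option left). So a_2, a_6 can't be 7.
a_2 must be 3 (only option left). Strike 3 from a_3.
a_6 has just one choice, so a_6 = 6. Eliminate 6 elsewhere: a_3, a_4, a_7.
a_7's domain is down to {1}, so a_7 = 1.
a_3 must be 5 (only option left). Strike 5 from a_4.
a_4 has just one choice, so a_4 = 2.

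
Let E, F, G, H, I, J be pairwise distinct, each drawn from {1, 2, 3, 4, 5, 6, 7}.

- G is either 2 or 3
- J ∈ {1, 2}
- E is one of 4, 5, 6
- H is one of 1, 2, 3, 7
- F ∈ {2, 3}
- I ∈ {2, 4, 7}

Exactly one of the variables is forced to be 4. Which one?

F and G between them cover only {2, 3} — a naked pair. Remove those values from H, I, J.
J must be 1 (only option left). Remove 1 from H.
H has just one choice, so H = 7. Eliminate 7 elsewhere: I.
So 4 goes to I.

I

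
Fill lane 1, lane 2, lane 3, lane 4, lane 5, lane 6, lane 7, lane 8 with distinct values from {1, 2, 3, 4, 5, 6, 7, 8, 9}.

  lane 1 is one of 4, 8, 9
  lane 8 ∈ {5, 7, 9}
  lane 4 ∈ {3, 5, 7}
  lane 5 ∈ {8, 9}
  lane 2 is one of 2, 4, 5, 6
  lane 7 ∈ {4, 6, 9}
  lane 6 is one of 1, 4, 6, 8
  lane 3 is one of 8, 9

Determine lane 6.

lane 3 and lane 5 share exactly the 2 values {8, 9}; by pigeonhole those values go to them, so strike 8, 9 from lane 1, lane 6, lane 7, lane 8.
lane 1 must be 4 (only option left). Strike 4 from lane 2, lane 6, lane 7.
lane 7's domain is down to {6}, so lane 7 = 6. Strike 6 from lane 2, lane 6.
So lane 6 = 1.

1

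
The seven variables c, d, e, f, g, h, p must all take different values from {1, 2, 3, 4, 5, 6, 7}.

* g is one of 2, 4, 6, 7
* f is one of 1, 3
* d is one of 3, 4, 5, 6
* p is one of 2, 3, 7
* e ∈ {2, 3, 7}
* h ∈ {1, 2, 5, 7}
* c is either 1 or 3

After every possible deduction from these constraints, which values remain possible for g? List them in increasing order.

The 2 variables c and f are confined to {1, 3}, which locks those values in; drop them from d, e, h, p.
The 2 variables e and p are confined to {2, 7}, which locks those values in; drop them from g, h.
h's domain is down to {5}, so h = 5. Remove 5 from d.
No further eliminations apply; g can still be any of 4, 6.

4, 6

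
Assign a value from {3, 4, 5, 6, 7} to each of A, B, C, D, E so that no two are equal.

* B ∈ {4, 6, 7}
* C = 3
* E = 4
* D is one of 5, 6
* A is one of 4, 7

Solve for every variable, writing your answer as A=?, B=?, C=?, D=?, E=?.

C must be 3 (only option left).
E's domain is down to {4}, so E = 4. Remove 4 from A, B.
A must be 7 (only option left). Strike 7 from B.
B's domain is down to {6}, so B = 6. Remove 6 from D.
That leaves D = 5.

A=7, B=6, C=3, D=5, E=4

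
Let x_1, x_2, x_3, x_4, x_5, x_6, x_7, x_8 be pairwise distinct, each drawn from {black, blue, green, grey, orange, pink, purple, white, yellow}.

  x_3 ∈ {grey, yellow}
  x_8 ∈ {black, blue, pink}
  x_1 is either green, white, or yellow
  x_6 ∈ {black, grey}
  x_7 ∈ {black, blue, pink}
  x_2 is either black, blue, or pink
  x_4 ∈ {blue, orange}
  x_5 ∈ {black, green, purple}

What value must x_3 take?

yellow

x_2, x_7, x_8 between them cover only {black, blue, pink} — a naked triple. Remove those values from x_4, x_5, x_6.
x_4 must be orange (only option left).
x_6's domain is down to {grey}, so x_6 = grey. Strike grey from x_3.
So x_3 = yellow.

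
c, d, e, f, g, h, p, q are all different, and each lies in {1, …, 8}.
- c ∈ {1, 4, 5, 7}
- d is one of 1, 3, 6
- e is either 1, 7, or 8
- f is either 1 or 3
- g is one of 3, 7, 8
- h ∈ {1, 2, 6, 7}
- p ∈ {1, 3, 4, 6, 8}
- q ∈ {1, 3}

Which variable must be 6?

Among the 8 variables, 2 fits only h (and all 8 values in {1, 2, 3, 4, 5, 6, 7, 8} must be used), so h = 2.
Among the 7 still-open variables, 5 fits only c (and all 7 values in {1, 3, 4, 5, 6, 7, 8} must be used), so c = 5.
The 6 still-open variables together cover exactly {1, 3, 4, 6, 7, 8} — 6 values for 6 variables — and 4 appears only in p's list, so p = 4.
The 5 still-open variables together cover exactly {1, 3, 6, 7, 8} — 5 values for 5 variables — and 6 appears only in d's list, so d = 6.

d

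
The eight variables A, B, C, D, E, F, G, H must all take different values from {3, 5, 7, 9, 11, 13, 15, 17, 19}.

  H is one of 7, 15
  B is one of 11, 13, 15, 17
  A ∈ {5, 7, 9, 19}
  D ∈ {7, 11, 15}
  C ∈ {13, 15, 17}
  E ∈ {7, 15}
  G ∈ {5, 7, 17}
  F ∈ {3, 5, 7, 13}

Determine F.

3

The 2 variables E and H are confined to {7, 15}, which locks those values in; drop them from A, B, C, D, F, G.
D's domain is down to {11}, so D = 11. Strike 11 from B.
The 2 variables B and C are confined to {13, 17}, which locks those values in; drop them from F, G.
That leaves G = 5. Strike 5 from A, F.
So F = 3.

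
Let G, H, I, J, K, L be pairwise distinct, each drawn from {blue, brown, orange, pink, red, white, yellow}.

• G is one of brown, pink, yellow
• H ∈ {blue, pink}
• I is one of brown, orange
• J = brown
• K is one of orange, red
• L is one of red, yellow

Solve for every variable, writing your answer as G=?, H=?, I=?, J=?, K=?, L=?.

J must be brown (only option left). Remove brown from G, I.
I has just one choice, so I = orange. Strike orange from K.
K's domain is down to {red}, so K = red. Strike red from L.
That leaves L = yellow. Eliminate yellow elsewhere: G.
That leaves G = pink. So H can't be pink.
That leaves H = blue.

G=pink, H=blue, I=orange, J=brown, K=red, L=yellow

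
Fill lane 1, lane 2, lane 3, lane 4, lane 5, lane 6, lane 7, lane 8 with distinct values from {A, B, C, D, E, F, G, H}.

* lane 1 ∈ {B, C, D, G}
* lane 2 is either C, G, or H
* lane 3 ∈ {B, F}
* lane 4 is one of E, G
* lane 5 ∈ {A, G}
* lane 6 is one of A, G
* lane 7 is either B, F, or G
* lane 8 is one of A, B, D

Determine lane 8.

D

Among the 8 variables, E fits only lane 4 (and all 8 values in {A, B, C, D, E, F, G, H} must be used), so lane 4 = E.
The 7 still-open variables draw from only 7 values {A, B, C, D, F, G, H}, so each is used; only lane 2 can be H, hence lane 2 = H.
The 6 still-open variables together cover exactly {A, B, C, D, F, G} — 6 values for 6 variables — and C appears only in lane 1's list, so lane 1 = C.
The 5 still-open variables together cover exactly {A, B, D, F, G} — 5 values for 5 variables — and D appears only in lane 8's list, so lane 8 = D.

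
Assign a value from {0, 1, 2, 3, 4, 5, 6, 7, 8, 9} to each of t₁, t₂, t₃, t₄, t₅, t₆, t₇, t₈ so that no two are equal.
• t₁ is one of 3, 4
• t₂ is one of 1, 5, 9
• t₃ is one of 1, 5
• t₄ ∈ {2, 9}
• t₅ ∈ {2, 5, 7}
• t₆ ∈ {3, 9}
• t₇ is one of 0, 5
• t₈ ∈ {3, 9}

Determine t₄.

2

Among the 8 variables, 0 fits only t₇ (and all 8 values in {0, 1, 2, 3, 4, 5, 7, 9} must be used), so t₇ = 0.
The 7 still-open variables draw from only 7 values {1, 2, 3, 4, 5, 7, 9}, so each is used; only t₁ can be 4, hence t₁ = 4.
The 6 still-open variables together cover exactly {1, 2, 3, 5, 7, 9} — 6 values for 6 variables — and 7 appears only in t₅'s list, so t₅ = 7.
The 5 still-open variables together cover exactly {1, 2, 3, 5, 9} — 5 values for 5 variables — and 2 appears only in t₄'s list, so t₄ = 2.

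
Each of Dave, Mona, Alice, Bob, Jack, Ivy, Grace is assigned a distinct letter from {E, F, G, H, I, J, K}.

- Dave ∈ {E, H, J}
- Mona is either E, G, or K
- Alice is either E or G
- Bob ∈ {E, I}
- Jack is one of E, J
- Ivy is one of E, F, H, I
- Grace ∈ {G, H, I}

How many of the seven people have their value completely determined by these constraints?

2

The 7 variables draw from only 7 values {E, F, G, H, I, J, K}, so each is used; only Ivy can be F, hence Ivy = F.
The 6 still-open variables draw from only 6 values {E, G, H, I, J, K}, so each is used; only Mona can be K, hence Mona = K.
Determined: Mona=K, Ivy=F. The other people each still have more than one consistent value. That makes 2.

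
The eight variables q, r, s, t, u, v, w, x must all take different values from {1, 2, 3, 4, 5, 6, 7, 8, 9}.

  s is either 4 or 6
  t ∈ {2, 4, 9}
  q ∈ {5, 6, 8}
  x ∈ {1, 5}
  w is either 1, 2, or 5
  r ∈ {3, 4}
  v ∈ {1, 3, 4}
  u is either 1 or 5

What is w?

2

The 8 variables draw from only 8 values {1, 2, 3, 4, 5, 6, 8, 9}, so each is used; only q can be 8, hence q = 8.
The 7 still-open variables together cover exactly {1, 2, 3, 4, 5, 6, 9} — 7 values for 7 variables — and 6 appears only in s's list, so s = 6.
Among the 6 still-open variables, 9 fits only t (and all 6 values in {1, 2, 3, 4, 5, 9} must be used), so t = 9.
Among the 5 still-open variables, 2 fits only w (and all 5 values in {1, 2, 3, 4, 5} must be used), so w = 2.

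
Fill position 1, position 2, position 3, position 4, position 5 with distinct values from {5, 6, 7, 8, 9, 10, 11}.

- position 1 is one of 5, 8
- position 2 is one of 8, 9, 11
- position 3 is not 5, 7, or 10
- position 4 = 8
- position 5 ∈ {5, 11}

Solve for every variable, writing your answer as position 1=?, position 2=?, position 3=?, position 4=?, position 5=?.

position 4 must be 8 (only option left). Remove 8 from position 1, position 2, position 3.
position 1 must be 5 (only option left). Strike 5 from position 5.
That leaves position 5 = 11. So position 2, position 3 can't be 11.
position 2 must be 9 (only option left). Eliminate 9 elsewhere: position 3.
position 3 has just one choice, so position 3 = 6.

position 1=5, position 2=9, position 3=6, position 4=8, position 5=11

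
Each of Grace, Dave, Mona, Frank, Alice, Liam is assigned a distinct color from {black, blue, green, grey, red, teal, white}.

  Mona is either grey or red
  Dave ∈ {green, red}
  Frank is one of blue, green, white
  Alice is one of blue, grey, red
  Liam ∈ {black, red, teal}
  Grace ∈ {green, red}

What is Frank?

white

Grace and Dave between them cover only {green, red} — a naked pair. Remove those values from Mona, Frank, Alice, Liam.
Mona's domain is down to {grey}, so Mona = grey. Eliminate grey elsewhere: Alice.
Alice must be blue (only option left). So Frank can't be blue.
So Frank = white.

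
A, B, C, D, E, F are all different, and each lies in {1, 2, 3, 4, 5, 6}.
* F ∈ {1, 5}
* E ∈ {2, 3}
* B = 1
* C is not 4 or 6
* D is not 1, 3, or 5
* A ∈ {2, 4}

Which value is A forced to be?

B has just one choice, so B = 1. Remove 1 from C, F.
F must be 5 (only option left). So C can't be 5.
Among the 4 still-open variables, 6 fits only D (and all 4 values in {2, 3, 4, 6} must be used), so D = 6.
The 3 still-open variables together cover exactly {2, 3, 4} — 3 values for 3 variables — and 4 appears only in A's list, so A = 4.

4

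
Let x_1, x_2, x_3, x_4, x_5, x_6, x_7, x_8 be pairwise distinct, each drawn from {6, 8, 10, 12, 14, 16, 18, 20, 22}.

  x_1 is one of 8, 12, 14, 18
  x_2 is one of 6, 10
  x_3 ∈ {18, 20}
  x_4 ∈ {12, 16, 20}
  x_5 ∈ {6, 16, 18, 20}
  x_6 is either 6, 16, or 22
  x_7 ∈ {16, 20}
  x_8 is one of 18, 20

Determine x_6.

x_3 and x_8 share exactly the 2 values {18, 20}; by pigeonhole those values go to them, so strike 18, 20 from x_1, x_4, x_5, x_7.
x_7 has just one choice, so x_7 = 16. Strike 16 from x_4, x_5, x_6.
x_4's domain is down to {12}, so x_4 = 12. Remove 12 from x_1.
x_5 must be 6 (only option left). Eliminate 6 elsewhere: x_2, x_6.
So x_6 = 22.

22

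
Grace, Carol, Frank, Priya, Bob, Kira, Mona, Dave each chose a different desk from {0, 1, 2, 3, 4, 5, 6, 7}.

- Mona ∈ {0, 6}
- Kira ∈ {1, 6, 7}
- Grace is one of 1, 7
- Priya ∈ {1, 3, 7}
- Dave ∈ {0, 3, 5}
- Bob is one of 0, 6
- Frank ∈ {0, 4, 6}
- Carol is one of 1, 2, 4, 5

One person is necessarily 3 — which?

The 8 variables draw from only 8 values {0, 1, 2, 3, 4, 5, 6, 7}, so each is used; only Carol can be 2, hence Carol = 2.
Among the 7 still-open variables, 4 fits only Frank (and all 7 values in {0, 1, 3, 4, 5, 6, 7} must be used), so Frank = 4.
Among the 6 still-open variables, 5 fits only Dave (and all 6 values in {0, 1, 3, 5, 6, 7} must be used), so Dave = 5.
Among the 5 still-open variables, 3 fits only Priya (and all 5 values in {0, 1, 3, 6, 7} must be used), so Priya = 3.

Priya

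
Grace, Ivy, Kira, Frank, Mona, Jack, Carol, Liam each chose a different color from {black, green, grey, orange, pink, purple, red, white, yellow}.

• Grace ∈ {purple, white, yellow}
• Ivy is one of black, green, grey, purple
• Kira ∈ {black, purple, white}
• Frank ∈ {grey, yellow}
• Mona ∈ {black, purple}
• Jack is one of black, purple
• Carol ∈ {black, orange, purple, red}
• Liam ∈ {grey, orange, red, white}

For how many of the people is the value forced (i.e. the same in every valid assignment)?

Among the 8 variables, green fits only Ivy (and all 8 values in {black, green, grey, orange, purple, red, white, yellow} must be used), so Ivy = green.
Mona and Jack share exactly the 2 values {black, purple}; by pigeonhole those values go to them, so strike black, purple from Grace, Kira, Carol.
Kira's domain is down to {white}, so Kira = white. So Grace, Liam can't be white.
Grace's domain is down to {yellow}, so Grace = yellow. Remove yellow from Frank.
Frank's domain is down to {grey}, so Frank = grey. Strike grey from Liam.
Determined: Grace=yellow, Ivy=green, Kira=white, Frank=grey. The other people each still have more than one consistent value. That makes 4.

4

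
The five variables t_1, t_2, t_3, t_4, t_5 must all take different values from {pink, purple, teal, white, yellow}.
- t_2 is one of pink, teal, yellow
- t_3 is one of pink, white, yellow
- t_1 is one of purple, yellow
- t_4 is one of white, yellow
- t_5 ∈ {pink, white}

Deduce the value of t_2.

teal

The 5 variables together cover exactly {pink, purple, teal, white, yellow} — 5 values for 5 variables — and purple appears only in t_1's list, so t_1 = purple.
The 4 still-open variables together cover exactly {pink, teal, white, yellow} — 4 values for 4 variables — and teal appears only in t_2's list, so t_2 = teal.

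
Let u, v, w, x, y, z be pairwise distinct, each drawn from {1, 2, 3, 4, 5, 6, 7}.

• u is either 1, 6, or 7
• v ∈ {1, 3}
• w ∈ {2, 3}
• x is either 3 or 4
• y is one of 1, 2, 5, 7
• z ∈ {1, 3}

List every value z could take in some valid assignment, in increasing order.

The 2 variables v and z are confined to {1, 3}, which locks those values in; drop them from u, w, x, y.
That leaves w = 2. Eliminate 2 elsewhere: y.
That leaves x = 4.
No further eliminations apply; z can still be any of 1, 3.

1, 3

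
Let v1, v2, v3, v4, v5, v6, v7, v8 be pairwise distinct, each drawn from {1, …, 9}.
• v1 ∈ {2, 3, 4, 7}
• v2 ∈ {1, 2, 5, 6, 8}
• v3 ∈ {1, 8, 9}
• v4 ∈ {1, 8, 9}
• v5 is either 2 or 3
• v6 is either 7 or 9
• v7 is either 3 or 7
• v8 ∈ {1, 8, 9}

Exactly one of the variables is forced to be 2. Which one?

v5

v3, v4, v8 share exactly the 3 values {1, 8, 9}; by pigeonhole those values go to them, so strike 1, 8, 9 from v2, v6.
v6 has just one choice, so v6 = 7. So v1, v7 can't be 7.
v7's domain is down to {3}, so v7 = 3. Eliminate 3 elsewhere: v1, v5.
So 2 goes to v5.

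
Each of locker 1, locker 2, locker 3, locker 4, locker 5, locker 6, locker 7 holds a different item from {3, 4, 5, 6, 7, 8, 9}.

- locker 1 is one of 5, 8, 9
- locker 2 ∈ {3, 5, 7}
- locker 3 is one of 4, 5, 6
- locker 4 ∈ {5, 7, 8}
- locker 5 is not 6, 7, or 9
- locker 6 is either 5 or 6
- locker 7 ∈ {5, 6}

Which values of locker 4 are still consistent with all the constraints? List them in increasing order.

The 7 variables together cover exactly {3, 4, 5, 6, 7, 8, 9} — 7 values for 7 variables — and 9 appears only in locker 1's list, so locker 1 = 9.
locker 6 and locker 7 between them cover only {5, 6} — a naked pair. Remove those values from locker 2, locker 3, locker 4, locker 5.
locker 3's domain is down to {4}, so locker 3 = 4. Remove 4 from locker 5.
No further eliminations apply; locker 4 can still be any of 7, 8.

7, 8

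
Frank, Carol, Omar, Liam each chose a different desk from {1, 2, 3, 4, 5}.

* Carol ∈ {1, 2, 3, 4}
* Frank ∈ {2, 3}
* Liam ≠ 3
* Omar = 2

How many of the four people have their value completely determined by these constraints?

Omar must be 2 (only option left). Eliminate 2 elsewhere: Frank, Carol, Liam.
That leaves Frank = 3. Eliminate 3 elsewhere: Carol.
Determined: Frank=3, Omar=2. The other people each still have more than one consistent value. That makes 2.

2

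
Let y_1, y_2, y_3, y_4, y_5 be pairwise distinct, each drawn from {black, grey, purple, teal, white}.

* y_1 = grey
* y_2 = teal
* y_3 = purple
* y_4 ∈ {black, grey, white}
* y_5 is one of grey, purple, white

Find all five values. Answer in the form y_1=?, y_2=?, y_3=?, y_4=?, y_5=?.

y_1's domain is down to {grey}, so y_1 = grey. Strike grey from y_4, y_5.
y_2 must be teal (only option left).
y_3's domain is down to {purple}, so y_3 = purple. Eliminate purple elsewhere: y_5.
y_5 must be white (only option left). Strike white from y_4.
y_4 has just one choice, so y_4 = black.

y_1=grey, y_2=teal, y_3=purple, y_4=black, y_5=white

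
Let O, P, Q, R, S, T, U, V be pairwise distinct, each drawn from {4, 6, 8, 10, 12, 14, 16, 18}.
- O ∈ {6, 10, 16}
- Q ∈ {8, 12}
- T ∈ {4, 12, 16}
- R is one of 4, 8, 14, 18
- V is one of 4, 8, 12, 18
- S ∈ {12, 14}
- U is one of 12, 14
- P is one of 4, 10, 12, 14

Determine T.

Among the 8 variables, 6 fits only O (and all 8 values in {4, 6, 8, 10, 12, 14, 16, 18} must be used), so O = 6.
The 7 still-open variables together cover exactly {4, 8, 10, 12, 14, 16, 18} — 7 values for 7 variables — and 10 appears only in P's list, so P = 10.
Among the 6 still-open variables, 16 fits only T (and all 6 values in {4, 8, 12, 14, 16, 18} must be used), so T = 16.

16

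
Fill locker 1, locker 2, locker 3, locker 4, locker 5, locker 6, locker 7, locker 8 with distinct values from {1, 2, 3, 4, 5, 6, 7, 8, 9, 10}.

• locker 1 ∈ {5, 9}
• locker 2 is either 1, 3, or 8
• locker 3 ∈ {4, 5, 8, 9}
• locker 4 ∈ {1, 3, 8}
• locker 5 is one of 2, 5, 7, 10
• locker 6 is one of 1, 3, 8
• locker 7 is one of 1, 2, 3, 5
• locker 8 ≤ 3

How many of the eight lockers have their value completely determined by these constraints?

4

The 3 variables locker 2, locker 4, locker 6 are confined to {1, 3, 8}, which locks those values in; drop them from locker 3, locker 7, locker 8.
That leaves locker 8 = 2. Strike 2 from locker 5, locker 7.
locker 7 has just one choice, so locker 7 = 5. So locker 1, locker 3, locker 5 can't be 5.
locker 1 has just one choice, so locker 1 = 9. Eliminate 9 elsewhere: locker 3.
locker 3 must be 4 (only option left).
Determined: locker 1=9, locker 3=4, locker 7=5, locker 8=2. The other lockers each still have more than one consistent value. That makes 4.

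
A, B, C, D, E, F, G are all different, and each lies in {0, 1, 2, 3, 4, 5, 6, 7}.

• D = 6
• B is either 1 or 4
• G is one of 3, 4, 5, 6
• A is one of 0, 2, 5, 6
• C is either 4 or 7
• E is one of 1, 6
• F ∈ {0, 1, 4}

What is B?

4

D has just one choice, so D = 6. Eliminate 6 elsewhere: A, E, G.
E must be 1 (only option left). Strike 1 from B, F.
So B = 4.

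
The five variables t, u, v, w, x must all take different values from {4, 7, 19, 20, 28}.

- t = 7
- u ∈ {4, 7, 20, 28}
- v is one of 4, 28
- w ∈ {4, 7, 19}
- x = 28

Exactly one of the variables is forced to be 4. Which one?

v

t's domain is down to {7}, so t = 7. Remove 7 from u, w.
x's domain is down to {28}, so x = 28. Eliminate 28 elsewhere: u, v.
So 4 goes to v.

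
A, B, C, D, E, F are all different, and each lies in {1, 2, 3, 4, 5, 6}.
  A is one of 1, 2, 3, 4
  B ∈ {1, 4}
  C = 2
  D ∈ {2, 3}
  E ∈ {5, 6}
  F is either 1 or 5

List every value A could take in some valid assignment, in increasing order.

1, 4

C must be 2 (only option left). Remove 2 from A, D.
That leaves D = 3. Strike 3 from A.
The 4 still-open variables draw from only 4 values {1, 4, 5, 6}, so each is used; only E can be 6, hence E = 6.
The 3 still-open variables draw from only 3 values {1, 4, 5}, so each is used; only F can be 5, hence F = 5.
No further eliminations apply; A can still be any of 1, 4.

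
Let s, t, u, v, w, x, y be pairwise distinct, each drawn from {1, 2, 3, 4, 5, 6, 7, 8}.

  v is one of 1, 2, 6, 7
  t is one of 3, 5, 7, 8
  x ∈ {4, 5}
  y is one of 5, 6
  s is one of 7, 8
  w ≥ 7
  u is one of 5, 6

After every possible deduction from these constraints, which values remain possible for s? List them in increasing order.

s and w between them cover only {7, 8} — a naked pair. Remove those values from t, v.
u and y share exactly the 2 values {5, 6}; by pigeonhole those values go to them, so strike 5, 6 from t, v, x.
That leaves t = 3.
x must be 4 (only option left).
No further eliminations apply; s can still be any of 7, 8.

7, 8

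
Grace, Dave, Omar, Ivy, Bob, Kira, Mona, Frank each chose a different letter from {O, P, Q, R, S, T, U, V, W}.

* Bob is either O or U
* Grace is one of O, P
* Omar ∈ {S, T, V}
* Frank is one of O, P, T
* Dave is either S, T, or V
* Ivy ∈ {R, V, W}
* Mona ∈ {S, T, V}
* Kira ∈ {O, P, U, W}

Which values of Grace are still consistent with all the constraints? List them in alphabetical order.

O, P

The 8 variables draw from only 8 values {O, P, R, S, T, U, V, W}, so each is used; only Ivy can be R, hence Ivy = R.
The 7 still-open variables together cover exactly {O, P, S, T, U, V, W} — 7 values for 7 variables — and W appears only in Kira's list, so Kira = W.
The 6 still-open variables draw from only 6 values {O, P, S, T, U, V}, so each is used; only Bob can be U, hence Bob = U.
Dave, Omar, Mona between them cover only {S, T, V} — a naked triple. Remove those values from Frank.
No further eliminations apply; Grace can still be any of O, P.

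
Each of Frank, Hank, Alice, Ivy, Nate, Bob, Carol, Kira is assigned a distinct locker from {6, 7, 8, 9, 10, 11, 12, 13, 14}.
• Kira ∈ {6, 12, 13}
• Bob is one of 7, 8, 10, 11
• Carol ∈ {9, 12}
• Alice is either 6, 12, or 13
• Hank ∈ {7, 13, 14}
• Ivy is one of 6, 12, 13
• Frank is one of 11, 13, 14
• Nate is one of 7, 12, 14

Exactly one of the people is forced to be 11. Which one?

Alice, Ivy, Kira share exactly the 3 values {6, 12, 13}; by pigeonhole those values go to them, so strike 6, 12, 13 from Frank, Hank, Nate, Carol.
Carol must be 9 (only option left).
Hank and Nate between them cover only {7, 14} — a naked pair. Remove those values from Frank, Bob.
So 11 goes to Frank.

Frank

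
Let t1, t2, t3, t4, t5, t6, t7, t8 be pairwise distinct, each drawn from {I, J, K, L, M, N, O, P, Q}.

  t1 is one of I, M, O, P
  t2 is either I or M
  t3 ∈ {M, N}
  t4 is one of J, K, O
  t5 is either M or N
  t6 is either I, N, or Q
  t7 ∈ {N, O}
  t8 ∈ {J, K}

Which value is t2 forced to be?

I

Among the 8 variables, P fits only t1 (and all 8 values in {I, J, K, M, N, O, P, Q} must be used), so t1 = P.
The 7 still-open variables draw from only 7 values {I, J, K, M, N, O, Q}, so each is used; only t6 can be Q, hence t6 = Q.
The 6 still-open variables draw from only 6 values {I, J, K, M, N, O}, so each is used; only t2 can be I, hence t2 = I.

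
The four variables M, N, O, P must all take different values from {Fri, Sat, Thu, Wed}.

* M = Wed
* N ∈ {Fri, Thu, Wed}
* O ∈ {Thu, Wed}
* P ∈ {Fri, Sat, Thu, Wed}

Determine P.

M has just one choice, so M = Wed. Remove Wed from N, O, P.
O's domain is down to {Thu}, so O = Thu. Remove Thu from N, P.
N's domain is down to {Fri}, so N = Fri. Strike Fri from P.
So P = Sat.

Sat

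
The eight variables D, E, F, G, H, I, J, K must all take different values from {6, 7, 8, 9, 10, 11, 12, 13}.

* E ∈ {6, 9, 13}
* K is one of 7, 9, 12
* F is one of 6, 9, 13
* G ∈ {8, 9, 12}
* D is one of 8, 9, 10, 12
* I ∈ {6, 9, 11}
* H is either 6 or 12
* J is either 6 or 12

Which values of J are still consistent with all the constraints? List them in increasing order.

The 8 variables draw from only 8 values {6, 7, 8, 9, 10, 11, 12, 13}, so each is used; only K can be 7, hence K = 7.
The 7 still-open variables together cover exactly {6, 8, 9, 10, 11, 12, 13} — 7 values for 7 variables — and 10 appears only in D's list, so D = 10.
Among the 6 still-open variables, 8 fits only G (and all 6 values in {6, 8, 9, 11, 12, 13} must be used), so G = 8.
The 5 still-open variables together cover exactly {6, 9, 11, 12, 13} — 5 values for 5 variables — and 11 appears only in I's list, so I = 11.
H and J share exactly the 2 values {6, 12}; by pigeonhole those values go to them, so strike 6, 12 from E, F.
No further eliminations apply; J can still be any of 6, 12.

6, 12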